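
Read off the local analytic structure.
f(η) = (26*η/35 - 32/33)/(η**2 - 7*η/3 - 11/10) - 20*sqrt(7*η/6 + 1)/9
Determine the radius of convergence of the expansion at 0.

The radius of convergence is -7/6 + (1/30)*sqrt(2215).

Denominator factor (η**2 - 7*η/3 - 11/10): discriminant 443/45, real irrational roots 7/6 + (1/30)*sqrt(2215) and 7/6 - (1/30)*sqrt(2215); poles of order 1, moduli 7/6 + (1/30)*sqrt(2215) and -7/6 + (1/30)*sqrt(2215).
Branch term (-20/9)*sqrt(1 - η/(-6/7)): its argument vanishes at η = -6/7, a square-root branch point, modulus 6/7.
The radius of convergence is the smallest modulus among the singular points: -7/6 + (1/30)*sqrt(2215).


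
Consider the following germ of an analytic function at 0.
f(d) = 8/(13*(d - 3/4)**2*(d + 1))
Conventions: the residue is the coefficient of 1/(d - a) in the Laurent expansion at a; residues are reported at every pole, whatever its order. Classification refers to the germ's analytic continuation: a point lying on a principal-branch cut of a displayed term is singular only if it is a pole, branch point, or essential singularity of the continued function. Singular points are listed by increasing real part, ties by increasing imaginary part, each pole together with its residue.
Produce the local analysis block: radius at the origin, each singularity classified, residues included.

Radius of convergence at 0: 3/4.
At -1: a pole of order 1; residue 128/637.
At 3/4: a pole of order 2; residue -128/637.

Denominator factor (d - 3/4)^2: pole of order 2 at 3/4, modulus 3/4.
Denominator factor (d + 1): pole of order 1 at -1, modulus 1.
The radius of convergence is the smallest modulus among the singular points: 3/4.
At the order-1 pole -1 set g(d) = (d - (-1))*f(d) = 8/(13*(d - 3/4)**2).
Simple pole: residue = g(a) at a = -1, which is 128/637.
At the order-2 pole 3/4 set g(d) = (d - (3/4))^2*f(d) = 8/(13*(d + 1)).
Order-2 pole: residue = g'(a); g'(3/4) = -128/637, so the residue is -128/637.
List the singular points by increasing real part (a conjugate pair: the negative imaginary part first).


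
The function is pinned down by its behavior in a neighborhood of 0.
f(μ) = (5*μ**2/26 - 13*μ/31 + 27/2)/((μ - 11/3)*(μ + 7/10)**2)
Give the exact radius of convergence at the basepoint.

Denominator factor (μ - 11/3): pole of order 1 at 11/3, modulus 11/3.
Denominator factor (μ + 7/10)^2: pole of order 2 at -7/10, modulus 7/10.
The radius of convergence is the smallest modulus among the singular points: 7/10.

The radius of convergence is 7/10.


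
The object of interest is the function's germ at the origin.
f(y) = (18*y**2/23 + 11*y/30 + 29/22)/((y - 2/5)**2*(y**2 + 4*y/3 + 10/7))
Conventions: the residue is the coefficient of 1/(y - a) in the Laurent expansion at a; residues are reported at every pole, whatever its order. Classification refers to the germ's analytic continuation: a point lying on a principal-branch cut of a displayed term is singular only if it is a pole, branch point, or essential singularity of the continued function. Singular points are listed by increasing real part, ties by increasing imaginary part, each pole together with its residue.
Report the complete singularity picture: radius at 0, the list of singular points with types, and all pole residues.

Denominator factor (y**2 + 4*y/3 + 10/7): discriminant -248/63, complex-conjugate roots (-2/3) + ((1/21)*sqrt(434))*i and (-2/3) - ((1/21)*sqrt(434))*i; poles of order 1, moduli (1/7)*sqrt(70) and (1/7)*sqrt(70).
Denominator factor (y - 2/5)^2: pole of order 2 at 2/5, modulus 2/5.
The radius of convergence is the smallest modulus among the singular points: 2/5.
The factor y**2 + 4*y/3 + 10/7 splits as (y - a)(y - a') with a = (-2/3) - ((1/21)*sqrt(434))*i, a' = (-2/3) + ((1/21)*sqrt(434))*i. At the order-1 pole a set g(y) = (y - a)*f(y) = [(18*y**2/23 + 11*y/30 + 29/22)/(y - 2/5)**2] / (y - a').
Simple pole: residue = g(a) at a = (-2/3) - ((1/21)*sqrt(434))*i, which is (89649735/627943976) + ((28927155/3539320592)*sqrt(434))*i.
The factor y**2 + 4*y/3 + 10/7 splits as (y - a)(y - a') with a = (-2/3) + ((1/21)*sqrt(434))*i, a' = (-2/3) - ((1/21)*sqrt(434))*i. At the order-1 pole a set g(y) = (y - a)*f(y) = [(18*y**2/23 + 11*y/30 + 29/22)/(y - 2/5)**2] / (y - a').
Simple pole: residue = g(a) at a = (-2/3) + ((1/21)*sqrt(434))*i, which is (89649735/627943976) - ((28927155/3539320592)*sqrt(434))*i.
At the order-2 pole 2/5 set g(y) = (y - (2/5))^2*f(y) = (18*y**2/23 + 11*y/30 + 29/22)/(y**2 + 4*y/3 + 10/7).
Order-2 pole: residue = g'(a); g'(2/5) = -89649735/313971988, so the residue is -89649735/313971988.
List the singular points by increasing real part (a conjugate pair: the negative imaginary part first).

Radius of convergence at 0: 2/5.
At (-2/3) - ((1/21)*sqrt(434))*i: a pole of order 1; residue (89649735/627943976) + ((28927155/3539320592)*sqrt(434))*i.
At (-2/3) + ((1/21)*sqrt(434))*i: a pole of order 1; residue (89649735/627943976) - ((28927155/3539320592)*sqrt(434))*i.
At 2/5: a pole of order 2; residue -89649735/313971988.


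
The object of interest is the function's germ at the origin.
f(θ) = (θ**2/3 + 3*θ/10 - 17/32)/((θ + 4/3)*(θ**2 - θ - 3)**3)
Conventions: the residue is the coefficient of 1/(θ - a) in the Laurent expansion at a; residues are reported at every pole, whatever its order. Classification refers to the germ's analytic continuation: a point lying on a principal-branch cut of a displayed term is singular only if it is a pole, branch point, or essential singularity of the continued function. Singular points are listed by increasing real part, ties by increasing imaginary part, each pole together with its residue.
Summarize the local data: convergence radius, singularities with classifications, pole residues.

Radius of convergence at 0: -1/2 + (1/2)*sqrt(13).
At -4/3: a pole of order 1; residue -39501/160.
At 1/2 - (1/2)*sqrt(13): a pole of order 3; residue 39501/320 + (1851517/54080)*sqrt(13).
At 1/2 + (1/2)*sqrt(13): a pole of order 3; residue 39501/320 - (1851517/54080)*sqrt(13).

Denominator factor (θ + 4/3): pole of order 1 at -4/3, modulus 4/3.
Denominator factor (θ**2 - θ - 3)^3: discriminant 13, real irrational roots 1/2 + (1/2)*sqrt(13) and 1/2 - (1/2)*sqrt(13); poles of order 3, moduli 1/2 + (1/2)*sqrt(13) and -1/2 + (1/2)*sqrt(13).
The radius of convergence is the smallest modulus among the singular points: -1/2 + (1/2)*sqrt(13).
At the order-1 pole -4/3 set g(θ) = (θ - (-4/3))*f(θ) = (θ**2/3 + 3*θ/10 - 17/32)/(θ**2 - θ - 3)**3.
Simple pole: residue = g(a) at a = -4/3, which is -39501/160.
The factor θ**2 - θ - 3 splits as (θ - a)(θ - a') with a = 1/2 - (1/2)*sqrt(13), a' = 1/2 + (1/2)*sqrt(13). At the order-3 pole a set g(θ) = (θ - a)^3*f(θ) = [(θ**2/3 + 3*θ/10 - 17/32)/(θ + 4/3)] / (θ - a')^3.
Order-3 pole: residue = g''(a)/2; g''(1/2 - (1/2)*sqrt(13)) = 39501/160 + (1851517/27040)*sqrt(13), so the residue is 39501/320 + (1851517/54080)*sqrt(13).
The factor θ**2 - θ - 3 splits as (θ - a)(θ - a') with a = 1/2 + (1/2)*sqrt(13), a' = 1/2 - (1/2)*sqrt(13). At the order-3 pole a set g(θ) = (θ - a)^3*f(θ) = [(θ**2/3 + 3*θ/10 - 17/32)/(θ + 4/3)] / (θ - a')^3.
Order-3 pole: residue = g''(a)/2; g''(1/2 + (1/2)*sqrt(13)) = 39501/160 - (1851517/27040)*sqrt(13), so the residue is 39501/320 - (1851517/54080)*sqrt(13).
List the singular points by increasing real part (a conjugate pair: the negative imaginary part first).


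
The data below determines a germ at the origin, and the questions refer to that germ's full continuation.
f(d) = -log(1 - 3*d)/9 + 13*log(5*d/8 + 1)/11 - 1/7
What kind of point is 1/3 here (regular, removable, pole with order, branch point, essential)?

The point is a logarithmic branch point.

The term (-1/9)*log(1 - d/(1/3)) has argument 1 - 1/3/(1/3) = 0 at 1/3: a logarithmic (infinitely-sheeted) branch point; the remaining terms are analytic or single-valued there.


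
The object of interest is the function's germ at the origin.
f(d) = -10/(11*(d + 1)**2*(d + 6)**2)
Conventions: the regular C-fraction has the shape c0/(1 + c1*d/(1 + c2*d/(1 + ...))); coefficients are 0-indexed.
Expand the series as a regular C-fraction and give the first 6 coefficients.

The regular C-fraction coefficients are [-5/198, 7/3, -61/84, 2545/5124, -2268/31049, 13664/68715].

Taylor coefficients (expand at 0): a_0 = -5/198, a_1 = 35/594, a_2 = -25/264, a_3 = 350/2673, a_4 = -42925/256608, a_5 = 52255/256608.
c0 = a_0 = -5/198. Peel one level at a time: if S = 1 + c*d/S' with S'(0) = 1, then c is the d-coefficient of S and S' = c*d/(S - 1).
S_1 = c0/f = 1 + (7/3)*d + (61/36)*d^2 + ...; c1 = 7/3.
S_2 = c1*d/(S_1 - 1) = 1 + (-61/84)*d + (2545/7056)*d^2 + ...; c2 = -61/84.
S_3 = c2*d/(S_2 - 1) = 1 + (2545/5124)*d + (135/3721)*d^2 + ...; c3 = 2545/5124.
S_4 = c3*d/(S_3 - 1) = 1 + (-2268/31049)*d + (18816/1295405)*d^2 + ...; c4 = -2268/31049.
S_5 = c4*d/(S_4 - 1) = 1 + (13664/68715)*d + ...; c5 = 13664/68715.


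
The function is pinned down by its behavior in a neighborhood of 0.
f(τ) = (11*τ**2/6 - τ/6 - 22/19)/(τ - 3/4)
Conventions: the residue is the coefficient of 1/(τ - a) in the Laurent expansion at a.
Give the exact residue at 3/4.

The residue is -153/608.

At the order-1 pole 3/4 set g(τ) = (τ - (3/4))*f(τ) = 11*τ**2/6 - τ/6 - 22/19.
Simple pole: residue = g(a) at a = 3/4, which is -153/608.


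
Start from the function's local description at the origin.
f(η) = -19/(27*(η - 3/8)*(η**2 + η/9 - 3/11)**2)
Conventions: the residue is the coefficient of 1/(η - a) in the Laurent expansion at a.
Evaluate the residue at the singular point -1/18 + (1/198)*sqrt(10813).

The residue is 4708352/109443 + (41749950352/105753567027)*sqrt(10813).

The factor η**2 + η/9 - 3/11 splits as (η - a)(η - a') with a = -1/18 + (1/198)*sqrt(10813), a' = -1/18 - (1/198)*sqrt(10813). At the order-2 pole a set g(η) = (η - a)^2*f(η) = [-19/(27*(η - 3/8))] / (η - a')^2.
Order-2 pole: residue = g'(a); g'(-1/18 + (1/198)*sqrt(10813)) = 4708352/109443 + (41749950352/105753567027)*sqrt(10813), so the residue is 4708352/109443 + (41749950352/105753567027)*sqrt(10813).


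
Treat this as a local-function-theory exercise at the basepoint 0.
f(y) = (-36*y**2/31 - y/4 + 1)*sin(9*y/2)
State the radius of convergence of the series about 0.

The factor sin(9*y/2) is entire and contributes no finite singular point.
The polynomial part has no poles.
No finite singular points: the Taylor series at 0 converges everywhere.

The radius of convergence is infinite.


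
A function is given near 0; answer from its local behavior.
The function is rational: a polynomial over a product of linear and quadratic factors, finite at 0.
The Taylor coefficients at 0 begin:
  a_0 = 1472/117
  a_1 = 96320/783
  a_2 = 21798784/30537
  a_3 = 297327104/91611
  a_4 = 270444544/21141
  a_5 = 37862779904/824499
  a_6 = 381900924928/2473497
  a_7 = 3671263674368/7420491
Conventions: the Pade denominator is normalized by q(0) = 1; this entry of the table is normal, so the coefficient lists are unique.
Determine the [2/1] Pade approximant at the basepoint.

Taylor coefficients needed (read off): a_0 = 1472/117, a_1 = 96320/783, a_2 = 21798784/30537, a_3 = 297327104/91611.
Write the denominator as Q(ε) = 1 + q1*ε. Requiring Q*f - P = O(ε^4) with deg P <= 2 kills the coefficients of ε^3..ε^3 in Q*f:
  ε^3: a_3 + q1*a_2 = 0, i.e. 297327104/91611 + (21798784/30537)*q1 = 0.
Solving this linear system: q1 = -2322868/510909.
The numerator is Q*f truncated at degree 2: P0 = a_0 = 1472/117; P1 = a_1 + q1*a_0 = 4225482048/64204231; P2 = a_2 + q1*a_1 = 4252888448/27516099.

The Pade approximant has numerator coefficients [1472/117, 4225482048/64204231, 4252888448/27516099]; denominator coefficients [1, -2322868/510909].


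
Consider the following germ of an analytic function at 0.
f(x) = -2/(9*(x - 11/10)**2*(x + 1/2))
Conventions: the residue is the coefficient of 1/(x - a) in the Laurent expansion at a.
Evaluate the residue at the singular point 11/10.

The residue is 25/288.

At the order-2 pole 11/10 set g(x) = (x - (11/10))^2*f(x) = -2/(9*(x + 1/2)).
Order-2 pole: residue = g'(a); g'(11/10) = 25/288, so the residue is 25/288.


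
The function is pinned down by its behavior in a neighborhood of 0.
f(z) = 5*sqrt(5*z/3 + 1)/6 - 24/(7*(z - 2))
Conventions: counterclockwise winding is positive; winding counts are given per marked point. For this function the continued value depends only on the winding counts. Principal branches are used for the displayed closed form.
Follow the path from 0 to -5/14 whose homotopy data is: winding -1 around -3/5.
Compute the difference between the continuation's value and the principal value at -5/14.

The rational part is single-valued and drops out of the difference; each branch term changes only by its own monodromy.
(5/6)*sqrt(1 - z/(-3/5)): winding -1 is odd, the square root flips sign, contributing -2*(5/6)*sqrt(1 - (-5/14)/(-3/5)) = -2*(5/6)*sqrt(17/42) = -(5/126)*sqrt(714).
Summing the contributions at z = -5/14 gives -(5/126)*sqrt(714).

Continued minus principal equals -(5/126)*sqrt(714).


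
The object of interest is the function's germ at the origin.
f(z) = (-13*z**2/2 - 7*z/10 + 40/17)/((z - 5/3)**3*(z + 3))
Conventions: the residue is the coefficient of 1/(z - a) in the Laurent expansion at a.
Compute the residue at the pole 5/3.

The residue is -62019/116620.

At the order-3 pole 5/3 set g(z) = (z - (5/3))^3*f(z) = (-13*z**2/2 - 7*z/10 + 40/17)/(z + 3).
Order-3 pole: residue = g''(a)/2; g''(5/3) = -62019/58310, so the residue is -62019/116620.


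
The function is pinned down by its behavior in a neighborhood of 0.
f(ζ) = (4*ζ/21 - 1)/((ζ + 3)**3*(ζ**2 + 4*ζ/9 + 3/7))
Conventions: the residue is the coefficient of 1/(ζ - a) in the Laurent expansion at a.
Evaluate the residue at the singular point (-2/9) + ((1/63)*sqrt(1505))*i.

The residue is (75607/2947800) + ((87029/126755400)*sqrt(1505))*i.

The factor ζ**2 + 4*ζ/9 + 3/7 splits as (ζ - a)(ζ - a') with a = (-2/9) + ((1/63)*sqrt(1505))*i, a' = (-2/9) - ((1/63)*sqrt(1505))*i. At the order-1 pole a set g(ζ) = (ζ - a)*f(ζ) = [(4*ζ/21 - 1)/(ζ + 3)**3] / (ζ - a').
Simple pole: residue = g(a) at a = (-2/9) + ((1/63)*sqrt(1505))*i, which is (75607/2947800) + ((87029/126755400)*sqrt(1505))*i.


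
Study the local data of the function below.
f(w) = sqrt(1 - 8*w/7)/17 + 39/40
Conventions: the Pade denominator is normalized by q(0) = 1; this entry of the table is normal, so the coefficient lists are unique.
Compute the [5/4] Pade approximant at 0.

The Pade approximant has numerator coefficients [703/680, -1426/595, 2189/1190, -436/833, 1726/40817, -64/285719]; denominator coefficients [1, -16/7, 12/7, -160/343, 80/2401].

Taylor coefficients needed (expand at 0): a_0 = 703/680, a_1 = -4/119, a_2 = -8/833, a_3 = -32/5831, a_4 = -160/40817, a_5 = -128/40817, a_6 = -768/285719, a_7 = -33792/14000231, a_8 = -219648/98001617, a_9 = -1464320/686011319.
Write the denominator as Q(w) = 1 + q1*w + q2*w^2 + q3*w^3 + q4*w^4. Requiring Q*f - P = O(w^10) with deg P <= 5 kills the coefficients of w^6..w^9 in Q*f:
  w^6: a_6 + q1*a_5 + q2*a_4 + q3*a_3 + q4*a_2 = 0, i.e. -768/285719 + (-128/40817)*q1 + (-160/40817)*q2 + (-32/5831)*q3 + (-8/833)*q4 = 0.
  w^7: a_7 + q1*a_6 + q2*a_5 + q3*a_4 + q4*a_3 = 0, i.e. -33792/14000231 + (-768/285719)*q1 + (-128/40817)*q2 + (-160/40817)*q3 + (-32/5831)*q4 = 0.
  w^8: a_8 + q1*a_7 + q2*a_6 + q3*a_5 + q4*a_4 = 0, i.e. -219648/98001617 + (-33792/14000231)*q1 + (-768/285719)*q2 + (-128/40817)*q3 + (-160/40817)*q4 = 0.
  w^9: a_9 + q1*a_8 + q2*a_7 + q3*a_6 + q4*a_5 = 0, i.e. -1464320/686011319 + (-219648/98001617)*q1 + (-33792/14000231)*q2 + (-768/285719)*q3 + (-128/40817)*q4 = 0.
Solving this linear system: q1 = -16/7, q2 = 12/7, q3 = -160/343, q4 = 80/2401.
The numerator is Q*f truncated at degree 5: P0 = a_0 = 703/680; P1 = a_1 + q1*a_0 = -1426/595; P2 = a_2 + q1*a_1 + q2*a_0 = 2189/1190; P3 = a_3 + q1*a_2 + q2*a_1 + q3*a_0 = -436/833; P4 = a_4 + q1*a_3 + q2*a_2 + q3*a_1 + q4*a_0 = 1726/40817; P5 = a_5 + q1*a_4 + q2*a_3 + q3*a_2 + q4*a_1 = -64/285719.


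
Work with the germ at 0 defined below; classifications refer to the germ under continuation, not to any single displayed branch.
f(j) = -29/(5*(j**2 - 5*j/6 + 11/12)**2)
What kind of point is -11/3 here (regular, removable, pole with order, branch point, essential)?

The point is a regular point.

Denominator factors: j**2 - 5*j/6 + 11/12 = 209/12 at j = -11/3 — none vanishes.
So the germ continues analytically to -11/3.


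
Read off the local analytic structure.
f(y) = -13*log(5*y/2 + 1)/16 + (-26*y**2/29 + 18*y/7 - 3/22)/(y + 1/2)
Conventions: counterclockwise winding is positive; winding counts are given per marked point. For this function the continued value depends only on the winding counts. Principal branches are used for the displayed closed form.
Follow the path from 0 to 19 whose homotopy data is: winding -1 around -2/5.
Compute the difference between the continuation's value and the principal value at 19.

The rational part is single-valued and drops out of the difference; each branch term changes only by its own monodromy.
(-13/16)*log(1 - y/(-2/5)): each positive loop around -2/5 adds 2*pi*i to the log, so winding -1 contributes (-13/16)*(-1)*2*pi*i = (13/8)*pi*i.
Summing the contributions at y = 19 gives (13/8)*pi*i.

Continued minus principal equals (13/8)*pi*i.


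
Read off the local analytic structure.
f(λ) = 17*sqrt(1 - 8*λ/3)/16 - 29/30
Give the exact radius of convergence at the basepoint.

Branch term (17/16)*sqrt(1 - λ/(3/8)): its argument vanishes at λ = 3/8, a square-root branch point, modulus 3/8.
The radius of convergence is the smallest modulus among the singular points: 3/8.

The radius of convergence is 3/8.


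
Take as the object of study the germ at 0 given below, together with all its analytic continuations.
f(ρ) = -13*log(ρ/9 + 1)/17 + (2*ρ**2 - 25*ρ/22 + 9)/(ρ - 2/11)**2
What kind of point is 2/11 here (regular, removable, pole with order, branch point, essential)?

The point is a pole of order 2.

The denominator factor ρ - 2/11 vanishes at 2/11 and appears to the power 2; the numerator there equals 1072/121, nonzero, and no other factor vanishes.
The branch terms are analytic at this point.
Hence a pole whose order is the multiplicity, 2.


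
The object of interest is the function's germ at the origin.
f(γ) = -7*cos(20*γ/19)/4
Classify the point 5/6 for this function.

There is no denominator, hence no pole anywhere.
The factor cos(20*γ/19) is entire.
So the germ continues analytically to 5/6.

The point is a regular point.


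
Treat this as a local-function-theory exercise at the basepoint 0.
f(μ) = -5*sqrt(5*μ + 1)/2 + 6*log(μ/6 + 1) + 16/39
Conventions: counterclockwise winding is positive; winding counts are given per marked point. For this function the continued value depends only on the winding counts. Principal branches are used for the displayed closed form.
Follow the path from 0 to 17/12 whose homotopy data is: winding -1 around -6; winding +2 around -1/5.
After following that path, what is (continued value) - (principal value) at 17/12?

The rational part is single-valued and drops out of the difference; each branch term changes only by its own monodromy.
(6)*log(1 - μ/(-6)): each positive loop around -6 adds 2*pi*i to the log, so winding -1 contributes (6)*(-1)*2*pi*i = -(12)*pi*i.
(-5/2)*sqrt(1 - μ/(-1/5)): winding +2 is even, the square root returns to the same sheet, contribution 0.
Summing the contributions at μ = 17/12 gives -(12)*pi*i.

Continued minus principal equals -(12)*pi*i.


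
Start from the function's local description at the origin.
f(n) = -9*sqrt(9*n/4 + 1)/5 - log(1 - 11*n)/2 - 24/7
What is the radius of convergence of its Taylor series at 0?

Branch term (-1/2)*log(1 - n/(1/11)): its argument vanishes at n = 1/11, a logarithmic branch point, modulus 1/11.
Branch term (-9/5)*sqrt(1 - n/(-4/9)): its argument vanishes at n = -4/9, a square-root branch point, modulus 4/9.
The radius of convergence is the smallest modulus among the singular points: 1/11.

The radius of convergence is 1/11.


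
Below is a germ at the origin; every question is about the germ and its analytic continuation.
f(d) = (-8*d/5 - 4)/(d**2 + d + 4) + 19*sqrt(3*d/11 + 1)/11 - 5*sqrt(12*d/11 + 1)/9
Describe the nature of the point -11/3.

The term (19/11)*sqrt(1 - d/(-11/3)) has argument 1 - -11/3/(-11/3) = 0 at -11/3: a square-root (algebraic, two-sheeted) branch point; the remaining terms are analytic or single-valued there.

The point is an algebraic (square-root) branch point.


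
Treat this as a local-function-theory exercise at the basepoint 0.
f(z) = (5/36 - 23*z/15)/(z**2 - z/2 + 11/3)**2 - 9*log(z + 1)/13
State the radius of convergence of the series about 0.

The radius of convergence is 1.

Denominator factor (z**2 - z/2 + 11/3)^2: discriminant -173/12, complex-conjugate roots (1/4) + ((1/12)*sqrt(519))*i and (1/4) - ((1/12)*sqrt(519))*i; poles of order 2, moduli (1/3)*sqrt(33) and (1/3)*sqrt(33).
Branch term (-9/13)*log(1 - z/(-1)): its argument vanishes at z = -1, a logarithmic branch point, modulus 1.
The radius of convergence is the smallest modulus among the singular points: 1.


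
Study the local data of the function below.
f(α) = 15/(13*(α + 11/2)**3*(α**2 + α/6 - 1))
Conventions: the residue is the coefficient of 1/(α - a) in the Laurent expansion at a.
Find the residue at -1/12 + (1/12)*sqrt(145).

The factor α**2 + α/6 - 1 splits as (α - a)(α - a') with a = -1/12 + (1/12)*sqrt(145), a' = -1/12 - (1/12)*sqrt(145). At the order-1 pole a set g(α) = (α - a)*f(α) = [15/(13*(α + 11/2)**3)] / (α - a').
Simple pole: residue = g(a) at a = -1/12 + (1/12)*sqrt(145), which is -5769/2554760 + (2097/5699080)*sqrt(145).

The residue is -5769/2554760 + (2097/5699080)*sqrt(145).


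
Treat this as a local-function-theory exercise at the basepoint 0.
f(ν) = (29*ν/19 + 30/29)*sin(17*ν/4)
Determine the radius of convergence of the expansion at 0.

The factor sin(17*ν/4) is entire and contributes no finite singular point.
The polynomial part has no poles.
No finite singular points: the Taylor series at 0 converges everywhere.

The radius of convergence is infinite.


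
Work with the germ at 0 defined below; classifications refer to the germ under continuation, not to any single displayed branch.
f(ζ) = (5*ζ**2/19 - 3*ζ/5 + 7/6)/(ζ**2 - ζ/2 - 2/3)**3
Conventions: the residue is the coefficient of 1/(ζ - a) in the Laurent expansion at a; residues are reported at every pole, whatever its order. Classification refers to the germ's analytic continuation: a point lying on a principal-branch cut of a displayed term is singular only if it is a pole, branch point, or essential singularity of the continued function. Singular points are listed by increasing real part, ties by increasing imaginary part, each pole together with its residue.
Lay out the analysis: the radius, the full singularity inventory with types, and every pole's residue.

Radius of convergence at 0: -1/4 + (1/12)*sqrt(105).
At 1/4 - (1/12)*sqrt(105): a pole of order 3; residue -(22728/581875)*sqrt(105).
At 1/4 + (1/12)*sqrt(105): a pole of order 3; residue (22728/581875)*sqrt(105).

Denominator factor (ζ**2 - ζ/2 - 2/3)^3: discriminant 35/12, real irrational roots 1/4 + (1/12)*sqrt(105) and 1/4 - (1/12)*sqrt(105); poles of order 3, moduli 1/4 + (1/12)*sqrt(105) and -1/4 + (1/12)*sqrt(105).
The radius of convergence is the smallest modulus among the singular points: -1/4 + (1/12)*sqrt(105).
The factor ζ**2 - ζ/2 - 2/3 splits as (ζ - a)(ζ - a') with a = 1/4 - (1/12)*sqrt(105), a' = 1/4 + (1/12)*sqrt(105). At the order-3 pole a set g(ζ) = (ζ - a)^3*f(ζ) = [5*ζ**2/19 - 3*ζ/5 + 7/6] / (ζ - a')^3.
Order-3 pole: residue = g''(a)/2; g''(1/4 - (1/12)*sqrt(105)) = -(45456/581875)*sqrt(105), so the residue is -(22728/581875)*sqrt(105).
The factor ζ**2 - ζ/2 - 2/3 splits as (ζ - a)(ζ - a') with a = 1/4 + (1/12)*sqrt(105), a' = 1/4 - (1/12)*sqrt(105). At the order-3 pole a set g(ζ) = (ζ - a)^3*f(ζ) = [5*ζ**2/19 - 3*ζ/5 + 7/6] / (ζ - a')^3.
Order-3 pole: residue = g''(a)/2; g''(1/4 + (1/12)*sqrt(105)) = (45456/581875)*sqrt(105), so the residue is (22728/581875)*sqrt(105).
List the singular points by increasing real part (a conjugate pair: the negative imaginary part first).


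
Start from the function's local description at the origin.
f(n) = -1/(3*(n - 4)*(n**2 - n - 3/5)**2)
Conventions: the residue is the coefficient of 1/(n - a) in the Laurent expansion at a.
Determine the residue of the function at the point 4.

At the order-1 pole 4 set g(n) = (n - (4))*f(n) = -1/(3*(n**2 - n - 3/5)**2).
Simple pole: residue = g(a) at a = 4, which is -25/9747.

The residue is -25/9747.


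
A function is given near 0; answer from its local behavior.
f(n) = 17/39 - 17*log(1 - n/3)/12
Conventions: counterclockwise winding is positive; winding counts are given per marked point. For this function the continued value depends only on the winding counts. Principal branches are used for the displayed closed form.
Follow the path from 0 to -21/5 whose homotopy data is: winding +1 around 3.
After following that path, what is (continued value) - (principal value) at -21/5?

Continued minus principal equals -(17/6)*pi*i.

The rational part is single-valued and drops out of the difference; each branch term changes only by its own monodromy.
(-17/12)*log(1 - n/(3)): each positive loop around 3 adds 2*pi*i to the log, so winding +1 contributes (-17/12)*(1)*2*pi*i = -(17/6)*pi*i.
Summing the contributions at n = -21/5 gives -(17/6)*pi*i.


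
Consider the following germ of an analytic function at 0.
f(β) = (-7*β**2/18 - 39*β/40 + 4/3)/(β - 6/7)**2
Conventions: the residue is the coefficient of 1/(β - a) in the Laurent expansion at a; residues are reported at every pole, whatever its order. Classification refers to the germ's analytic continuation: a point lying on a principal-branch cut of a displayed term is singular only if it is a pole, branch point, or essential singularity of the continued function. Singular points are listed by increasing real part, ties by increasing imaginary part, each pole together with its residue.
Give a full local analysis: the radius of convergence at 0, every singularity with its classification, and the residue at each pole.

Radius of convergence at 0: 6/7.
At 6/7: a pole of order 2; residue -197/120.

Denominator factor (β - 6/7)^2: pole of order 2 at 6/7, modulus 6/7.
The radius of convergence is the smallest modulus among the singular points: 6/7.
At the order-2 pole 6/7 set g(β) = (β - (6/7))^2*f(β) = -7*β**2/18 - 39*β/40 + 4/3.
Order-2 pole: residue = g'(a); g'(6/7) = -197/120, so the residue is -197/120.


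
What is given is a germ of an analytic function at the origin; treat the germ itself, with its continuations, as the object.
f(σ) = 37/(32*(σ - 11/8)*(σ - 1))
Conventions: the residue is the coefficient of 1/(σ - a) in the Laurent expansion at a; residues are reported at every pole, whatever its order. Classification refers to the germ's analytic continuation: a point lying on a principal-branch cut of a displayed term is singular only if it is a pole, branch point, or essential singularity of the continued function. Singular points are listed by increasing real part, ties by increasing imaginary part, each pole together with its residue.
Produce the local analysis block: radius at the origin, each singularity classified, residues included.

Radius of convergence at 0: 1.
At 1: a pole of order 1; residue -37/12.
At 11/8: a pole of order 1; residue 37/12.

Denominator factor (σ - 1): pole of order 1 at 1, modulus 1.
Denominator factor (σ - 11/8): pole of order 1 at 11/8, modulus 11/8.
The radius of convergence is the smallest modulus among the singular points: 1.
At the order-1 pole 1 set g(σ) = (σ - (1))*f(σ) = 37/(32*(σ - 11/8)).
Simple pole: residue = g(a) at a = 1, which is -37/12.
At the order-1 pole 11/8 set g(σ) = (σ - (11/8))*f(σ) = 37/(32*(σ - 1)).
Simple pole: residue = g(a) at a = 11/8, which is 37/12.
List the singular points by increasing real part (a conjugate pair: the negative imaginary part first).


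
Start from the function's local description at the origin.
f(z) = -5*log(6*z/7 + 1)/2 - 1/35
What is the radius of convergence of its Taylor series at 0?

Branch term (-5/2)*log(1 - z/(-7/6)): its argument vanishes at z = -7/6, a logarithmic branch point, modulus 7/6.
The radius of convergence is the smallest modulus among the singular points: 7/6.

The radius of convergence is 7/6.


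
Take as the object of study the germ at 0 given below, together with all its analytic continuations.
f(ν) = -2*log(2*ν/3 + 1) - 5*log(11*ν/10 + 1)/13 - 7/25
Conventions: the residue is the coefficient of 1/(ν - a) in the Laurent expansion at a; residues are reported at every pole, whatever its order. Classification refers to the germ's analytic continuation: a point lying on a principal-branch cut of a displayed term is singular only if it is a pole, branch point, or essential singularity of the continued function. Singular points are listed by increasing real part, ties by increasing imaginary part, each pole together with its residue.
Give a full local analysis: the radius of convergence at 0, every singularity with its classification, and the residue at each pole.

Branch term (-5/13)*log(1 - ν/(-10/11)): its argument vanishes at ν = -10/11, a logarithmic branch point, modulus 10/11.
Branch term (-2)*log(1 - ν/(-3/2)): its argument vanishes at ν = -3/2, a logarithmic branch point, modulus 3/2.
The radius of convergence is the smallest modulus among the singular points: 10/11.
List the singular points by increasing real part (a conjugate pair: the negative imaginary part first).

Radius of convergence at 0: 10/11.
At -3/2: a logarithmic branch point.
At -10/11: a logarithmic branch point.


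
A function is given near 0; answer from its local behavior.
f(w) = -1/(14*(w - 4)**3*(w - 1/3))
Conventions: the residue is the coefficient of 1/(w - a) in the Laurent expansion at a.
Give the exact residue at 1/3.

The residue is 27/18634.

At the order-1 pole 1/3 set g(w) = (w - (1/3))*f(w) = -1/(14*(w - 4)**3).
Simple pole: residue = g(a) at a = 1/3, which is 27/18634.


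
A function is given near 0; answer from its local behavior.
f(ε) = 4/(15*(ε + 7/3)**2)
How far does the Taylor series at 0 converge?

Denominator factor (ε + 7/3)^2: pole of order 2 at -7/3, modulus 7/3.
The radius of convergence is the smallest modulus among the singular points: 7/3.

The radius of convergence is 7/3.


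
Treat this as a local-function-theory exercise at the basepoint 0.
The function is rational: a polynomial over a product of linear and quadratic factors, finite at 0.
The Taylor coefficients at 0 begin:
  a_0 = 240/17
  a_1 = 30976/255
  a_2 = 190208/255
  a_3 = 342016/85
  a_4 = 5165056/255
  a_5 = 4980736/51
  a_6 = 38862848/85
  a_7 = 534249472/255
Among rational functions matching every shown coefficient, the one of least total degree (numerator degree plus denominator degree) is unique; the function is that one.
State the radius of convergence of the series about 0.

The radius of convergence is 1/4.

No rational of total degree below 3 reproduces all 8 coefficients; solving the [1/2] Pade equations on them gives f(θ) = (8*θ/15 + 15/17)/(θ - 1/4)**2, whose expansion matches every shown term.
Denominator factor (θ - 1/4)^2: pole of order 2 at 1/4, modulus 1/4.
The radius of convergence is the smallest modulus among the singular points: 1/4.


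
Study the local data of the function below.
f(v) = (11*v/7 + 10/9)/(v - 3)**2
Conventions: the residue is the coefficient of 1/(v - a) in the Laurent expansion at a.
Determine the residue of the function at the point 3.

The residue is 11/7.

At the order-2 pole 3 set g(v) = (v - (3))^2*f(v) = 11*v/7 + 10/9.
Order-2 pole: residue = g'(a); g'(3) = 11/7, so the residue is 11/7.


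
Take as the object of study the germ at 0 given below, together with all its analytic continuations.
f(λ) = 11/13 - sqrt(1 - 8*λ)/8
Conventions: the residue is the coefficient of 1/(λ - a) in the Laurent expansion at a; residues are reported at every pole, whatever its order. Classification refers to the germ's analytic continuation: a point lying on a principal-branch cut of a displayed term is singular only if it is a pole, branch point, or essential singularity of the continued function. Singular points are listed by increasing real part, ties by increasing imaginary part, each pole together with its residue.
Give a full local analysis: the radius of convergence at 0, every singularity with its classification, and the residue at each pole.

Branch term (-1/8)*sqrt(1 - λ/(1/8)): its argument vanishes at λ = 1/8, a square-root branch point, modulus 1/8.
The radius of convergence is the smallest modulus among the singular points: 1/8.

Radius of convergence at 0: 1/8.
At 1/8: an algebraic (square-root) branch point.


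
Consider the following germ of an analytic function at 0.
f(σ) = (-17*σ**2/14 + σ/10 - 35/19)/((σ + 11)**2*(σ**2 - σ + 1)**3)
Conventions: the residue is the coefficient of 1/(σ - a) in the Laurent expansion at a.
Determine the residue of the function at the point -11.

At the order-2 pole -11 set g(σ) = (σ - (-11))^2*f(σ) = (-17*σ**2/14 + σ/10 - 35/19)/(σ**2 - σ + 1)**3.
Order-2 pole: residue = g'(a); g'(-11) = -9010453/416157958930, so the residue is -9010453/416157958930.

The residue is -9010453/416157958930.


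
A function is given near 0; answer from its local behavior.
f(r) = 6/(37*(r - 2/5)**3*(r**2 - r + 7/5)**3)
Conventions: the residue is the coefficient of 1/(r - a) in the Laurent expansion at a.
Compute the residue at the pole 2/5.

The residue is -189843750/758912513.

At the order-3 pole 2/5 set g(r) = (r - (2/5))^3*f(r) = 6/(37*(r**2 - r + 7/5)**3).
Order-3 pole: residue = g''(a)/2; g''(2/5) = -379687500/758912513, so the residue is -189843750/758912513.


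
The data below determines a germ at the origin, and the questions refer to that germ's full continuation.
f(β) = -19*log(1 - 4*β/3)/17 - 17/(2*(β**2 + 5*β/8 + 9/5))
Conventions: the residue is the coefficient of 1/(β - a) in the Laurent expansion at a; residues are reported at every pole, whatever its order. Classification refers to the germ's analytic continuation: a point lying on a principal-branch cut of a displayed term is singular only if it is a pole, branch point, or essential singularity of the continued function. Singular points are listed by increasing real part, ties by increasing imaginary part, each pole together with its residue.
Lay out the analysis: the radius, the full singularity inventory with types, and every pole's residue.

Radius of convergence at 0: 3/4.
At (-5/16) - ((1/80)*sqrt(10895))*i: a pole of order 1; residue -((68/2179)*sqrt(10895))*i.
At (-5/16) + ((1/80)*sqrt(10895))*i: a pole of order 1; residue ((68/2179)*sqrt(10895))*i.
At 3/4: a logarithmic branch point.

Denominator factor (β**2 + 5*β/8 + 9/5): discriminant -2179/320, complex-conjugate roots (-5/16) + ((1/80)*sqrt(10895))*i and (-5/16) - ((1/80)*sqrt(10895))*i; poles of order 1, moduli (3/5)*sqrt(5) and (3/5)*sqrt(5).
Branch term (-19/17)*log(1 - β/(3/4)): its argument vanishes at β = 3/4, a logarithmic branch point, modulus 3/4.
The radius of convergence is the smallest modulus among the singular points: 3/4.
The branch term is analytic at (-5/16) - ((1/80)*sqrt(10895))*i and contributes nothing to the residue; only the rational part matters.
The factor β**2 + 5*β/8 + 9/5 splits as (β - a)(β - a') with a = (-5/16) - ((1/80)*sqrt(10895))*i, a' = (-5/16) + ((1/80)*sqrt(10895))*i. At the order-1 pole a set g(β) = (β - a)*(rational part) = [-17/2] / (β - a').
Simple pole: residue = g(a) at a = (-5/16) - ((1/80)*sqrt(10895))*i, which is -((68/2179)*sqrt(10895))*i.
The branch term is analytic at (-5/16) + ((1/80)*sqrt(10895))*i and contributes nothing to the residue; only the rational part matters.
The factor β**2 + 5*β/8 + 9/5 splits as (β - a)(β - a') with a = (-5/16) + ((1/80)*sqrt(10895))*i, a' = (-5/16) - ((1/80)*sqrt(10895))*i. At the order-1 pole a set g(β) = (β - a)*(rational part) = [-17/2] / (β - a').
Simple pole: residue = g(a) at a = (-5/16) + ((1/80)*sqrt(10895))*i, which is ((68/2179)*sqrt(10895))*i.
List the singular points by increasing real part (a conjugate pair: the negative imaginary part first).


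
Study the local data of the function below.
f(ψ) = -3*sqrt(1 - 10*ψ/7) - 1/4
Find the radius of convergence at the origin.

Branch term (-3)*sqrt(1 - ψ/(7/10)): its argument vanishes at ψ = 7/10, a square-root branch point, modulus 7/10.
The radius of convergence is the smallest modulus among the singular points: 7/10.

The radius of convergence is 7/10.


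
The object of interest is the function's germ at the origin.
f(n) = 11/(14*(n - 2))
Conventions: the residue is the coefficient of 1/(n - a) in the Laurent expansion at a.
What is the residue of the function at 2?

At the order-1 pole 2 set g(n) = (n - (2))*f(n) = 11/14.
Simple pole: residue = g(a) at a = 2, which is 11/14.

The residue is 11/14.


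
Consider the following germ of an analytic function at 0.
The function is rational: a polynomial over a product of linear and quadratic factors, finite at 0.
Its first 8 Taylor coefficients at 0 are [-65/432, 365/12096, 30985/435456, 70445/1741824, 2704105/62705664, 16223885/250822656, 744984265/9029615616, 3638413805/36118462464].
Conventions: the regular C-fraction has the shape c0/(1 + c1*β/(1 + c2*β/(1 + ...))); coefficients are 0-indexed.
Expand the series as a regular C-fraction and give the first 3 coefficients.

The regular C-fraction coefficients are [-65/432, 73/364, -152972/59787].

Taylor coefficients (read off): a_0 = -65/432, a_1 = 365/12096, a_2 = 30985/435456.
c0 = a_0 = -65/432. Peel one level at a time: if S = 1 + c*β/S' with S'(0) = 1, then c is the β-coefficient of S and S' = c*β/(S - 1).
S_1 = c0/f = 1 + (73/364)*β + (38243/74529)*β^2 + ...; c1 = 73/364.
S_2 = c1*β/(S_1 - 1) = 1 + (-152972/59787)*β + ...; c2 = -152972/59787.


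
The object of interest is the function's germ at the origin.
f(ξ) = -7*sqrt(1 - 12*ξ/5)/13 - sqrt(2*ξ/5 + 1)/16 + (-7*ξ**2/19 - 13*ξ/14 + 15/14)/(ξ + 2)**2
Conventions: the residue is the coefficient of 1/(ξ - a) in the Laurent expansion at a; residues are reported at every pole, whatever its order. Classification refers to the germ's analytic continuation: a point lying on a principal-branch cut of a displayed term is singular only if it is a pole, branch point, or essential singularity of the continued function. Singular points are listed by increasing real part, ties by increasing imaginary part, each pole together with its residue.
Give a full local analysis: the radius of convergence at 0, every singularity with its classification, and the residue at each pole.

Radius of convergence at 0: 5/12.
At -5/2: an algebraic (square-root) branch point.
At -2: a pole of order 2; residue 145/266.
At 5/12: an algebraic (square-root) branch point.

Denominator factor (ξ + 2)^2: pole of order 2 at -2, modulus 2.
Branch term (-7/13)*sqrt(1 - ξ/(5/12)): its argument vanishes at ξ = 5/12, a square-root branch point, modulus 5/12.
Branch term (-1/16)*sqrt(1 - ξ/(-5/2)): its argument vanishes at ξ = -5/2, a square-root branch point, modulus 5/2.
The radius of convergence is the smallest modulus among the singular points: 5/12.
The branch terms are analytic at -2 and contribute nothing to the residue; only the rational part matters.
At the order-2 pole -2 set g(ξ) = (ξ - (-2))^2*(rational part) = -7*ξ**2/19 - 13*ξ/14 + 15/14.
Order-2 pole: residue = g'(a); g'(-2) = 145/266, so the residue is 145/266.
List the singular points by increasing real part (a conjugate pair: the negative imaginary part first).


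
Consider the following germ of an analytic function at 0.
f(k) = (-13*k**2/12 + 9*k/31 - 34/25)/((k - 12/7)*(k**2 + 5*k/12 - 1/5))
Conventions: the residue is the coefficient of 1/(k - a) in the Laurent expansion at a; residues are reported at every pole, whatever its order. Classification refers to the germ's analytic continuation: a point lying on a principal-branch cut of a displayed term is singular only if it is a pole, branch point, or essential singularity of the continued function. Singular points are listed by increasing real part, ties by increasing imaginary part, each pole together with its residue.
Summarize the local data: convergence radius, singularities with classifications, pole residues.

Radius of convergence at 0: -5/24 + (1/120)*sqrt(3505).
At -5/24 - (1/120)*sqrt(3505): a pole of order 1; residue 23177/524520 - (5737963/367688520)*sqrt(3505).
At -5/24 + (1/120)*sqrt(3505): a pole of order 1; residue 23177/524520 + (5737963/367688520)*sqrt(3505).
At 12/7: a pole of order 1; residue -76823/65565.

Denominator factor (k - 12/7): pole of order 1 at 12/7, modulus 12/7.
Denominator factor (k**2 + 5*k/12 - 1/5): discriminant 701/720, real irrational roots -5/24 + (1/120)*sqrt(3505) and -5/24 - (1/120)*sqrt(3505); poles of order 1, moduli -5/24 + (1/120)*sqrt(3505) and 5/24 + (1/120)*sqrt(3505).
The radius of convergence is the smallest modulus among the singular points: -5/24 + (1/120)*sqrt(3505).
The factor k**2 + 5*k/12 - 1/5 splits as (k - a)(k - a') with a = -5/24 - (1/120)*sqrt(3505), a' = -5/24 + (1/120)*sqrt(3505). At the order-1 pole a set g(k) = (k - a)*f(k) = [(-13*k**2/12 + 9*k/31 - 34/25)/(k - 12/7)] / (k - a').
Simple pole: residue = g(a) at a = -5/24 - (1/120)*sqrt(3505), which is 23177/524520 - (5737963/367688520)*sqrt(3505).
The factor k**2 + 5*k/12 - 1/5 splits as (k - a)(k - a') with a = -5/24 + (1/120)*sqrt(3505), a' = -5/24 - (1/120)*sqrt(3505). At the order-1 pole a set g(k) = (k - a)*f(k) = [(-13*k**2/12 + 9*k/31 - 34/25)/(k - 12/7)] / (k - a').
Simple pole: residue = g(a) at a = -5/24 + (1/120)*sqrt(3505), which is 23177/524520 + (5737963/367688520)*sqrt(3505).
At the order-1 pole 12/7 set g(k) = (k - (12/7))*f(k) = (-13*k**2/12 + 9*k/31 - 34/25)/(k**2 + 5*k/12 - 1/5).
Simple pole: residue = g(a) at a = 12/7, which is -76823/65565.
List the singular points by increasing real part (a conjugate pair: the negative imaginary part first).
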